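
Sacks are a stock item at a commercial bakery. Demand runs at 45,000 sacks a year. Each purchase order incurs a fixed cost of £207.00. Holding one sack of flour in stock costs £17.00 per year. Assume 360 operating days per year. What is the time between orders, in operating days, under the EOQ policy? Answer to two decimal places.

The optimal lot size = √(2DS/H) = √(2 × 45,000 × 207 / 17) ≈ 1046.84.
Cycle time = Q*/D × 360 = 1046.84 / 45,000 × 360 ≈ 8.375 days.

T ≈ 8.37 days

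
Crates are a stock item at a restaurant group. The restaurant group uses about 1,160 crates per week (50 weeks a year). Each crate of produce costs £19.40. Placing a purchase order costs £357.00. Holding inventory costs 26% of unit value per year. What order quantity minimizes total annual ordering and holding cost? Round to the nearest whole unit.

Annual demand D = 1,160 × 50 = 58,000.
Holding cost H = 0.26 × £19.40 = £5.0440 per unit per year.
EOQ = √(2DS / H) = √(2 × 58,000 × 357 / 5.044).
= √(41,412,000 / 5.044) = √8,210,150.6741 ≈ 2865.336.

Q* ≈ 2,865 crates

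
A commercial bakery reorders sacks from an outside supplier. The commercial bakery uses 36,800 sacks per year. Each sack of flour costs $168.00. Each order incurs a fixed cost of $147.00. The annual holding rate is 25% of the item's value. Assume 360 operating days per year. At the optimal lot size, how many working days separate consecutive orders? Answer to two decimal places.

Holding cost H = 0.25 × $168.00 = $42.0000 per unit per year.
Q* = √(2DS/H) = √(2 × 36,800 × 147 / 42) ≈ 507.54.
Cycle time = Q*/D × 360 = 507.54 / 36,800 × 360 ≈ 4.965 days.

T ≈ 4.97 days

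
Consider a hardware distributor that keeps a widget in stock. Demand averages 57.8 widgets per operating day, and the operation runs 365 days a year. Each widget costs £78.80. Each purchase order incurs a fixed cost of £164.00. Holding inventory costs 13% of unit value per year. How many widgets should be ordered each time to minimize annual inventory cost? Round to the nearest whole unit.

Q* ≈ 822 widgets

Annual demand D = 57.8 × 365 = 21,097.
Holding cost H = 0.13 × £78.80 = £10.2440 per unit per year.
EOQ = √(2DS / H) = √(2 × 21,097 × 164 / 10.244).
= √(6,919,816 / 10.244) = √675,499.4143 ≈ 821.888.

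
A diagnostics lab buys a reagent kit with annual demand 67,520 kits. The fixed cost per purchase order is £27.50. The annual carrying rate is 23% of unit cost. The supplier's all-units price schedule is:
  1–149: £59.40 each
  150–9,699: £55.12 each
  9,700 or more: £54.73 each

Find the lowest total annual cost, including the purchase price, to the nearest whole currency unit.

Holding cost per unit per year at price C is H = 0.23·C.
Candidates are each tier's EOQ (if it falls in that tier) and each price-break quantity.
Tier 1 (£59.40): EOQ = 521.4 exceeds tier's upper bound 149, so this tier is dominated.
EOQ at £55.12 = 541.2 (feasible in tier 2): TC = 67,520×£55.12 + (67,520/541.2)×27.5 + (541.2/2)×0.23×£55.12 = £3,728,563.85.
EOQ at £54.73 = 543.2 < 9700, so use break Q=9700: TC = 67,520×£54.73 + (67,520/9700.0)×27.5 + (9700.0/2)×0.23×£54.73 = £3,756,612.34.
Lowest total cost among the candidates is at Q = 541.2.

TC* ≈ £3,728,564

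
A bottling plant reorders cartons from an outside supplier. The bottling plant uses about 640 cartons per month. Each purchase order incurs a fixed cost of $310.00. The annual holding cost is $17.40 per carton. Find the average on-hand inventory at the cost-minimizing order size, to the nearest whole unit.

Annual demand D = 640 × 12 = 7,680.
The optimal lot size = √(2DS/H) = √(2 × 7,680 × 310 / 17.4) ≈ 523.12.
Average inventory = Q*/2 ≈ 523.12 / 2 = 261.560.

Average inventory ≈ 262 cartons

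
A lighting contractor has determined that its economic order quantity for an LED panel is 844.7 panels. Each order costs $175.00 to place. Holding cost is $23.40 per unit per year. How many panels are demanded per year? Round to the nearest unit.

Invert the EOQ relation Q*² = 2DS/H.
From Q* = √(2DS/H): D = Q*²H / (2S) = 844.7² × 23.4 / (2 × 175) = 47703.781.

D ≈ 47,704 panels per year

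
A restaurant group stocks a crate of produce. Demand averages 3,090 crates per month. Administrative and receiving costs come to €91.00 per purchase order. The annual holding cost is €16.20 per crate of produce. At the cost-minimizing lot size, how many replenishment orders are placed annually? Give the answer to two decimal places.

N ≈ 57.45 orders per year

Annual demand D = 3,090 × 12 = 37,080.
EOQ = √(2DS/H) = √(2 × 37,080 × 91 / 16.2) ≈ 645.43.
Orders per year = D / Q* = 37,080 / 645.43 ≈ 57.450.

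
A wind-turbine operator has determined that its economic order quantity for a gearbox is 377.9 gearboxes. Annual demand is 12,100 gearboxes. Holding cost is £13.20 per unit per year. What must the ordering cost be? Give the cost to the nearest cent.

S ≈ £77.90

Invert the EOQ relation Q*² = 2DS/H.
From Q* = √(2DS/H): S = Q*²H / (2D) = 377.9² × 13.2 / (2 × 12,100) = 77.8955.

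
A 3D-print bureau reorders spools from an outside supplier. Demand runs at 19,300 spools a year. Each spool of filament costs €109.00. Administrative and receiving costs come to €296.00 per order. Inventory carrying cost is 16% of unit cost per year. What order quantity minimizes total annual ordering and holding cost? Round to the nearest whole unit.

Holding cost H = 0.16 × €109.00 = €17.4400 per unit per year.
EOQ = √(2DS / H) = √(2 × 19,300 × 296 / 17.44).
= √(11,425,600 / 17.44) = √655,137.6147 ≈ 809.406.

Q* ≈ 809 spools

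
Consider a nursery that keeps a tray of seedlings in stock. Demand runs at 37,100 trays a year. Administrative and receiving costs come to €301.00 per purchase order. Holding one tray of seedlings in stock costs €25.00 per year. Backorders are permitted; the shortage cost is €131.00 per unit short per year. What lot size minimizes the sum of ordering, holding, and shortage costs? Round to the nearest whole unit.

Q* ≈ 1,031 trays

With planned backorders, Q* = √(2DS/H) · √((H+B)/B).
√(2DS/H) = √(2 × 37,100 × 301 / 25) = 945.181.
√((H+B)/B) = √((25+131)/131) = 1.0913.
Q* ≈ 1031.435.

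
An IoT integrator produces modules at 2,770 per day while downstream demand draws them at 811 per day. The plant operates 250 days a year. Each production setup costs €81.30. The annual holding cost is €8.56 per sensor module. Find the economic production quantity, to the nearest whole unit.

Q* ≈ 2,334 modules

Annual demand D = 811 × 250 = 202,750.
Production build-up factor (1 − d/p) = 1 − 811/2,770 = 0.7072.
Q* = √(2DS / (H(1 − d/p))) = √(2 × 202,750 × 81.3 / (8.56 × 0.7072)).
= √(32,967,150 / 6.0538) ≈ 2333.600.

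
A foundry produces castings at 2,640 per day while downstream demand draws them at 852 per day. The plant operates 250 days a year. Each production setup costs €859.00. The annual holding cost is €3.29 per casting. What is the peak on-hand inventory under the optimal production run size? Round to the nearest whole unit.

Annual demand D = 852 × 250 = 213,000.
Production build-up factor (1 − d/p) = 1 − 852/2,640 = 0.6773.
Q* = √(2DS / (H(1 − d/p))) = √(2 × 213,000 × 859 / (3.29 × 0.6773)).
= √(365,934,000 / 2.2282) ≈ 12815.089.
Maximum inventory = Q*(1 − d/p) = 12815.089 × 0.6773 ≈ 8679.311.

I_max ≈ 8,679 castings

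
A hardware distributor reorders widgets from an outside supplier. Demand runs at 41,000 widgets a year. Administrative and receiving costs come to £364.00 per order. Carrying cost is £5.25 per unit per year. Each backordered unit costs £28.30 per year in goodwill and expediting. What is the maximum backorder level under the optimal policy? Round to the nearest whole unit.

S* ≈ 406 widgets

With planned backorders, Q* = √(2DS/H) · √((H+B)/B).
√(2DS/H) = √(2 × 41,000 × 364 / 5.25) = 2384.394.
√((H+B)/B) = √((5.25+28.3)/28.3) = 1.0888.
Q* ≈ 2596.157.
S* = Q* · H/(H+B) = 2596.157 × 5.25/33.55 ≈ 406.254.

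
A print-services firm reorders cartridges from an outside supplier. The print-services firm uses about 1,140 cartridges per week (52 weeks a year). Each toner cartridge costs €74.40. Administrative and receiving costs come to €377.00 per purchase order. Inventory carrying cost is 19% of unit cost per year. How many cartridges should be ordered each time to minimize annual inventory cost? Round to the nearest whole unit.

Annual demand D = 1,140 × 52 = 59,280.
Holding cost H = 0.19 × €74.40 = €14.1360 per unit per year.
EOQ = √(2DS / H) = √(2 × 59,280 × 377 / 14.136).
= √(44,697,120 / 14.136) = √3,161,935.4839 ≈ 1778.183.

Q* ≈ 1,778 cartridges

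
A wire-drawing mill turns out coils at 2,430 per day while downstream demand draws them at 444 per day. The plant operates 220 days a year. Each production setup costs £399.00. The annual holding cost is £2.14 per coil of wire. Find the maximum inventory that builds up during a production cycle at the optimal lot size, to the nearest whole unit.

I_max ≈ 5,456 coils

Annual demand D = 444 × 220 = 97,680.
Production build-up factor (1 − d/p) = 1 − 444/2,430 = 0.8173.
Q* = √(2DS / (H(1 − d/p))) = √(2 × 97,680 × 399 / (2.14 × 0.8173)).
= √(77,948,640 / 1.749) ≈ 6675.917.
Maximum inventory = Q*(1 − d/p) = 6675.917 × 0.8173 ≈ 5456.119.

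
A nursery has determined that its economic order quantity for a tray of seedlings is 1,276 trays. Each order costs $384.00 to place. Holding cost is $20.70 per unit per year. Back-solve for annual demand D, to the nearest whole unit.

D ≈ 43,884 trays per year

Squaring Q* = √(2DS/H) gives Q*² = 2DS/H.
From Q* = √(2DS/H): D = Q*²H / (2S) = 1,276² × 20.7 / (2 × 384) = 43884.431.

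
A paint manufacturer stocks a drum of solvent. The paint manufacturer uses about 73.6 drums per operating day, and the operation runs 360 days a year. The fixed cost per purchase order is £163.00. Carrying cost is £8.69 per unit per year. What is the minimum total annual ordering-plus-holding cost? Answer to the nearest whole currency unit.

TC* ≈ £8,664

Annual demand D = 73.6 × 360 = 26,496.
The optimal lot size = √(2DS/H) = √(2 × 26,496 × 163 / 8.69) ≈ 996.99.
At Q*, ordering cost (D/Q*)S equals holding cost (Q*/2)H, each = √(DSH/2).
Minimum total = √(2DSH) = √(2 × 26,496 × 163 × 8.69) ≈ 8663.809.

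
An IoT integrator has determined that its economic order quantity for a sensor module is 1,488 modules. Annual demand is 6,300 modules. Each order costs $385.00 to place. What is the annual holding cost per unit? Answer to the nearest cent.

H ≈ $2.19

Invert the EOQ relation Q*² = 2DS/H.
From Q* = √(2DS/H): H = 2DS / Q*² = 2 × 6,300 × 385 / 1,488² = 2.1909.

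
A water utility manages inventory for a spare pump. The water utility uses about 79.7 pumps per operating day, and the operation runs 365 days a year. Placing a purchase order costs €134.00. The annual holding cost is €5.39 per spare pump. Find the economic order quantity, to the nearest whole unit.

Annual demand D = 79.7 × 365 = 29,090.5.
EOQ = √(2DS / H) = √(2 × 29,090.5 × 134 / 5.39).
= √(7,796,254 / 5.39) = √1,446,429.3135 ≈ 1202.676.

Q* ≈ 1,203 pumps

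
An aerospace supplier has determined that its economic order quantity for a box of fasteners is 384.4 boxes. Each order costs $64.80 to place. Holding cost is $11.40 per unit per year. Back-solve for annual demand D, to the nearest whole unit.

Squaring Q* = √(2DS/H) gives Q*² = 2DS/H.
From Q* = √(2DS/H): D = Q*²H / (2S) = 384.4² × 11.4 / (2 × 64.8) = 12997.703.

D ≈ 12,998 boxes per year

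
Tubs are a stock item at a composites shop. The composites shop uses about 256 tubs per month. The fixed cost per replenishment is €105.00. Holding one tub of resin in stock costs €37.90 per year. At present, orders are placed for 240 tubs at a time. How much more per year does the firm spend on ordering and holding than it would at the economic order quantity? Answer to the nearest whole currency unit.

Annual demand D = 256 × 12 = 3,072.
EOQ = √(2DS/H) = √(2 × 3,072 × 105 / 37.9) ≈ 130.47.
Cost at Q* = (D/Q*)S + (Q*/2)H = √(2DSH) ≈ €4,944.70.
Cost at Q = 240: (3,072/240)×105 + (240/2)×37.9 = €1,344.00 + €4,548.00 = €5,892.00.
Excess = €5,892.00 − €4,944.70 = €947.30.

Extra cost ≈ €947 per year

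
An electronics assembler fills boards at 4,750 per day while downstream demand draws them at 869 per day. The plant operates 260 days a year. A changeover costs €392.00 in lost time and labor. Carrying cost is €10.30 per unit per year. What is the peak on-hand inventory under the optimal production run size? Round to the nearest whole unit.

I_max ≈ 3,749 boards

Annual demand D = 869 × 260 = 225,940.
Production build-up factor (1 − d/p) = 1 − 869/4,750 = 0.8171.
Q* = √(2DS / (H(1 − d/p))) = √(2 × 225,940 × 392 / (10.3 × 0.8171)).
= √(177,136,960 / 8.4156) ≈ 4587.869.
Maximum inventory = Q*(1 − d/p) = 4587.869 × 0.8171 ≈ 3748.530.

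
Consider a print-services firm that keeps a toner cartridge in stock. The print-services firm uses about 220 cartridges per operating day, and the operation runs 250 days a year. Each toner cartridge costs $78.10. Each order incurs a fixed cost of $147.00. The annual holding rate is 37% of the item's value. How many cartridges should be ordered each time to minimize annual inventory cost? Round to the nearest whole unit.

Q* ≈ 748 cartridges

Annual demand D = 220 × 250 = 55,000.
Holding cost H = 0.37 × $78.10 = $28.8970 per unit per year.
EOQ = √(2DS / H) = √(2 × 55,000 × 147 / 28.897).
= √(16,170,000 / 28.897) = √559,573.6582 ≈ 748.047.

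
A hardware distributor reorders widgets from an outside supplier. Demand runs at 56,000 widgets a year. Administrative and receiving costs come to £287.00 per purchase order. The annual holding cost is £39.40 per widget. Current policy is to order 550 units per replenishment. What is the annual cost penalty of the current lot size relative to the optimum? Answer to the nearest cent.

EOQ = √(2DS/H) = √(2 × 56,000 × 287 / 39.4) ≈ 903.24.
Cost at Q* = (D/Q*)S + (Q*/2)H = √(2DSH) ≈ £35,587.55.
Cost at Q = 550: (56,000/550)×287 + (550/2)×39.4 = £29,221.82 + £10,835.00 = £40,056.82.
Excess = £40,056.82 − £35,587.55 = £4,469.27.

Extra cost ≈ £4,469.27 per year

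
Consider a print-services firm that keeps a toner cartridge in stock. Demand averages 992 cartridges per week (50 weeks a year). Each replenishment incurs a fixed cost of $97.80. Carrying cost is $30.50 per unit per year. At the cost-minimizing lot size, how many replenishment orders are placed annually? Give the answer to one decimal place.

Annual demand D = 992 × 50 = 49,600.
Q* = √(2DS/H) = √(2 × 49,600 × 97.8 / 30.5) ≈ 564.00.
Orders per year = D / Q* = 49,600 / 564.00 ≈ 87.944.

N ≈ 87.9 orders per year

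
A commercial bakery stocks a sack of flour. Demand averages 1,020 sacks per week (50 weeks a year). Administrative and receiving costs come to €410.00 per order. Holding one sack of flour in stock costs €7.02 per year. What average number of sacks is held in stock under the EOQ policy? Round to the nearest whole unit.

Average inventory ≈ 1,220 sacks

Annual demand D = 1,020 × 50 = 51,000.
Q* = √(2DS/H) = √(2 × 51,000 × 410 / 7.02) ≈ 2440.75.
Average inventory = Q*/2 ≈ 2440.75 / 2 = 1220.375.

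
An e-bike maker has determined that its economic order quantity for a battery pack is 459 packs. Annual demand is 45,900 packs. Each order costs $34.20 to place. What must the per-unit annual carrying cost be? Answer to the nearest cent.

Squaring Q* = √(2DS/H) gives Q*² = 2DS/H.
From Q* = √(2DS/H): H = 2DS / Q*² = 2 × 45,900 × 34.2 / 459² = 14.9020.

H ≈ $14.90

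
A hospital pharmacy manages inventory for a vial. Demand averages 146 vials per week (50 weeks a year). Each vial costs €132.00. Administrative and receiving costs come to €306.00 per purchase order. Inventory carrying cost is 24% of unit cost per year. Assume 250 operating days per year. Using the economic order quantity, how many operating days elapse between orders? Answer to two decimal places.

T ≈ 12.86 days

Annual demand D = 146 × 50 = 7,300.
Holding cost H = 0.24 × €132.00 = €31.6800 per unit per year.
The optimal lot size = √(2DS/H) = √(2 × 7,300 × 306 / 31.68) ≈ 375.53.
Cycle time = Q*/D × 250 = 375.53 / 7,300 × 250 ≈ 12.861 days.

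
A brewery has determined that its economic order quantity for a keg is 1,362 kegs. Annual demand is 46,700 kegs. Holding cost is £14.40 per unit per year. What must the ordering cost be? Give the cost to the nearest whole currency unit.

S ≈ £286

Invert the EOQ relation Q*² = 2DS/H.
From Q* = √(2DS/H): S = Q*²H / (2D) = 1,362² × 14.4 / (2 × 46,700) = 286.0025.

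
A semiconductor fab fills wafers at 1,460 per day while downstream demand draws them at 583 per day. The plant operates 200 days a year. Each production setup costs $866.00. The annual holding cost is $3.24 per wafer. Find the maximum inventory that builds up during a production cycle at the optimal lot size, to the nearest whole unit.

Annual demand D = 583 × 200 = 116,600.
Production build-up factor (1 − d/p) = 1 − 583/1,460 = 0.6007.
Q* = √(2DS / (H(1 − d/p))) = √(2 × 116,600 × 866 / (3.24 × 0.6007)).
= √(201,951,200 / 1.9462) ≈ 10186.555.
Maximum inventory = Q*(1 − d/p) = 10186.555 × 0.6007 ≈ 6118.910.

I_max ≈ 6,119 wafers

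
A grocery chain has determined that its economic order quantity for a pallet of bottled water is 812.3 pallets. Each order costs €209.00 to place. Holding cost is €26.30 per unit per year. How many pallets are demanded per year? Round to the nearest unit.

Squaring Q* = √(2DS/H) gives Q*² = 2DS/H.
From Q* = √(2DS/H): D = Q*²H / (2S) = 812.3² × 26.3 / (2 × 209) = 41515.701.

D ≈ 41,516 pallets per year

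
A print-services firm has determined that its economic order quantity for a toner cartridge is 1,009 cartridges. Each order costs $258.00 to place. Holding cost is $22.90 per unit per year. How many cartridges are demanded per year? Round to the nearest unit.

D ≈ 45,182 cartridges per year

The basic EOQ model gives Q* = √(2DS/H); rearrange for the unknown.
From Q* = √(2DS/H): D = Q*²H / (2S) = 1,009² × 22.9 / (2 × 258) = 45182.277.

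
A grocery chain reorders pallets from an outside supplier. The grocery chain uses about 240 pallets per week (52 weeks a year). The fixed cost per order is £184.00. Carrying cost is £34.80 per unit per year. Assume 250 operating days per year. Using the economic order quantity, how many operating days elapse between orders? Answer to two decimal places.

T ≈ 7.28 days

Annual demand D = 240 × 52 = 12,480.
EOQ = √(2DS/H) = √(2 × 12,480 × 184 / 34.8) ≈ 363.28.
Cycle time = Q*/D × 250 = 363.28 / 12,480 × 250 ≈ 7.277 days.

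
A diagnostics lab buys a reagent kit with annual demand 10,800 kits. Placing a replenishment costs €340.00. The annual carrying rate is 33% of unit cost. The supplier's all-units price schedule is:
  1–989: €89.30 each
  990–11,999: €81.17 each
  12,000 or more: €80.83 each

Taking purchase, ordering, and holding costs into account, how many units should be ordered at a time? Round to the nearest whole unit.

Q* ≈ 990 kits

Holding cost per unit per year at price C is H = 0.33·C.
Evaluate total cost at each tier's feasible EOQ or, if the EOQ is below the tier, at the tier's minimum quantity.
EOQ at €89.30 = 499.2 (feasible in tier 1): TC = 10,800×€89.30 + (10,800/499.2)×340 + (499.2/2)×0.33×€89.30 = €979,151.23.
EOQ at €81.17 = 523.6 < 990, so use break Q=990: TC = 10,800×€81.17 + (10,800/990.0)×340 + (990.0/2)×0.33×€81.17 = €893,604.21.
EOQ at €80.83 = 524.7 < 12000, so use break Q=12000: TC = 10,800×€80.83 + (10,800/12000.0)×340 + (12000.0/2)×0.33×€80.83 = €1,033,313.40.
Lowest total cost is €893,604.21 at Q = 990.0.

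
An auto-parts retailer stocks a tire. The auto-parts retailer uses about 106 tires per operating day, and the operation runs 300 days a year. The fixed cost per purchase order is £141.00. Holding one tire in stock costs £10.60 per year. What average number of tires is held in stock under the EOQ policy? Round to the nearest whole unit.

Average inventory ≈ 460 tires

Annual demand D = 106 × 300 = 31,800.
Q* = √(2DS/H) = √(2 × 31,800 × 141 / 10.6) ≈ 919.78.
Average inventory = Q*/2 ≈ 919.78 / 2 = 459.891.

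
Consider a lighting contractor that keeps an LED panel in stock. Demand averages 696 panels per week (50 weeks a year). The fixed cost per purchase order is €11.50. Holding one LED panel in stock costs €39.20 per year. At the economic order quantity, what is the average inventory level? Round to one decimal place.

Average inventory ≈ 71.4 panels

Annual demand D = 696 × 50 = 34,800.
The optimal lot size = √(2DS/H) = √(2 × 34,800 × 11.5 / 39.2) ≈ 142.89.
Average inventory = Q*/2 ≈ 142.89 / 2 = 71.446.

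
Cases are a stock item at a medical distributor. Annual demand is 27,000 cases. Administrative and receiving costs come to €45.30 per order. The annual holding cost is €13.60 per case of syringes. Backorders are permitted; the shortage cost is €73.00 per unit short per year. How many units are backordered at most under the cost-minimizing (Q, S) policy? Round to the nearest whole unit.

S* ≈ 73 cases

With planned backorders, Q* = √(2DS/H) · √((H+B)/B).
√(2DS/H) = √(2 × 27,000 × 45.3 / 13.6) = 424.108.
√((H+B)/B) = √((13.6+73)/73) = 1.0892.
Q* ≈ 461.928.
S* = Q* · H/(H+B) = 461.928 × 13.6/86.6 ≈ 72.543.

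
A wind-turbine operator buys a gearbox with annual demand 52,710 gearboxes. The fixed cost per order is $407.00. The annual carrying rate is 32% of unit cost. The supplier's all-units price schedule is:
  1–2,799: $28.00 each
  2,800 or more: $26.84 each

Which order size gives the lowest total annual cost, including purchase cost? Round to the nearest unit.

Holding cost per unit per year at price C is H = 0.32·C.
For each price level, check whether its EOQ is feasible; otherwise the best quantity at that price is the breakpoint.
EOQ at $28.00 = 2188.3 (feasible in tier 1): TC = 52,710×$28.00 + (52,710/2188.3)×407 + (2188.3/2)×0.32×$28.00 = $1,495,487.07.
EOQ at $26.84 = 2235.1 < 2800, so use break Q=2800: TC = 52,710×$26.84 + (52,710/2800.0)×407 + (2800.0/2)×0.32×$26.84 = $1,434,422.49.
Lowest total cost is $1,434,422.49 at Q = 2800.0.

Q* ≈ 2,800 gearboxes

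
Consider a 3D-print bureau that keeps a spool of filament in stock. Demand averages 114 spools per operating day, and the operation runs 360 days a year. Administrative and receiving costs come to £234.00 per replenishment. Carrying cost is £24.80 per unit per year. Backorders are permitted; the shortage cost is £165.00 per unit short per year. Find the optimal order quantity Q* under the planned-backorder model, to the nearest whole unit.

Annual demand D = 114 × 360 = 41,040.
With planned backorders, Q* = √(2DS/H) · √((H+B)/B).
√(2DS/H) = √(2 × 41,040 × 234 / 24.8) = 880.037.
√((H+B)/B) = √((24.8+165)/165) = 1.0725.
Q* ≈ 943.859.

Q* ≈ 944 spools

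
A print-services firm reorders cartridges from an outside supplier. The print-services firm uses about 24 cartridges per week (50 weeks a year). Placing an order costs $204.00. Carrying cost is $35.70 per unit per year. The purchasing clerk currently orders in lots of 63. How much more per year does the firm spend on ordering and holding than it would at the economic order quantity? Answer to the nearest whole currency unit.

Extra cost ≈ $830 per year

Annual demand D = 24 × 50 = 1,200.
EOQ = √(2DS/H) = √(2 × 1,200 × 204 / 35.7) ≈ 117.11.
Cost at Q* = (D/Q*)S + (Q*/2)H = √(2DSH) ≈ $4,180.76.
Cost at Q = 63: (1,200/63)×204 + (63/2)×35.7 = $3,885.71 + $1,124.55 = $5,010.26.
Excess = $5,010.26 − $4,180.76 = $829.51.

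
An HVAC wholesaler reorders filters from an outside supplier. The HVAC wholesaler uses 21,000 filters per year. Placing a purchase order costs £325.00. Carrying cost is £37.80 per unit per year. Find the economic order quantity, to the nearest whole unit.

Q* ≈ 601 filters

EOQ = √(2DS / H) = √(2 × 21,000 × 325 / 37.8).
= √(13,650,000 / 37.8) = √361,111.1111 ≈ 600.925.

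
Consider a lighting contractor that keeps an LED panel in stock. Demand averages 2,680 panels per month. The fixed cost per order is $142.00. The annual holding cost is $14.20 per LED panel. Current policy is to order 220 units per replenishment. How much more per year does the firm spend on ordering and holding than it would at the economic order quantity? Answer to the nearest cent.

Extra cost ≈ $10,931.45 per year

Annual demand D = 2,680 × 12 = 32,160.
EOQ = √(2DS/H) = √(2 × 32,160 × 142 / 14.2) ≈ 802.00.
Cost at Q* = (D/Q*)S + (Q*/2)H = √(2DSH) ≈ $11,388.36.
Cost at Q = 220: (32,160/220)×142 + (220/2)×14.2 = $20,757.82 + $1,562.00 = $22,319.82.
Excess = $22,319.82 − $11,388.36 = $10,931.45.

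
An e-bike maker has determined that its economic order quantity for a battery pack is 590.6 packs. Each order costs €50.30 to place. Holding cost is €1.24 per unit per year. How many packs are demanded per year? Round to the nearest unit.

Squaring Q* = √(2DS/H) gives Q*² = 2DS/H.
From Q* = √(2DS/H): D = Q*²H / (2S) = 590.6² × 1.24 / (2 × 50.3) = 4299.427.

D ≈ 4,299 packs per year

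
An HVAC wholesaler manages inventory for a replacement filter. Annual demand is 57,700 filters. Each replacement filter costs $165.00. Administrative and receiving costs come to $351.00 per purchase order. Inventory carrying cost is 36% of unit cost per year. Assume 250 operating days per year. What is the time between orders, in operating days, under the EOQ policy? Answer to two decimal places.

T ≈ 3.58 days

Holding cost H = 0.36 × $165.00 = $59.4000 per unit per year.
Q* = √(2DS/H) = √(2 × 57,700 × 351 / 59.4) ≈ 825.78.
Cycle time = Q*/D × 250 = 825.78 / 57,700 × 250 ≈ 3.578 days.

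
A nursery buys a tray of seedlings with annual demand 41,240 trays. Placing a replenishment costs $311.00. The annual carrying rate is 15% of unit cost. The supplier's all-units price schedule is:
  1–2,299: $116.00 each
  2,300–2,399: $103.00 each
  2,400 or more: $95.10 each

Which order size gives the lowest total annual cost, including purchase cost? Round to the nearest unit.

Q* ≈ 2,400 trays

Holding cost per unit per year at price C is H = 0.15·C.
Candidates are each tier's EOQ (if it falls in that tier) and each price-break quantity.
EOQ at $116.00 = 1214.2 (feasible in tier 1): TC = 41,240×$116.00 + (41,240/1214.2)×311 + (1214.2/2)×0.15×$116.00 = $4,804,966.58.
EOQ at $103.00 = 1288.5 < 2300, so use break Q=2300: TC = 41,240×$103.00 + (41,240/2300.0)×311 + (2300.0/2)×0.15×$103.00 = $4,271,063.87.
EOQ at $95.10 = 1341.0 < 2400, so use break Q=2400: TC = 41,240×$95.10 + (41,240/2400.0)×311 + (2400.0/2)×0.15×$95.10 = $3,944,386.02.
Lowest total cost is $3,944,386.02 at Q = 2400.0.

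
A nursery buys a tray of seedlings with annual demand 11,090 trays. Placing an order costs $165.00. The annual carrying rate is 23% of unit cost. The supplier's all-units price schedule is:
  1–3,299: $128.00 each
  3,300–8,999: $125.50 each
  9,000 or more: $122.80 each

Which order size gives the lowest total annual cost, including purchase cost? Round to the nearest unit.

Holding cost per unit per year at price C is H = 0.23·C.
Candidates are each tier's EOQ (if it falls in that tier) and each price-break quantity.
EOQ at $128.00 = 352.6 (feasible in tier 1): TC = 11,090×$128.00 + (11,090/352.6)×165 + (352.6/2)×0.23×$128.00 = $1,429,899.86.
EOQ at $125.50 = 356.1 < 3300, so use break Q=3300: TC = 11,090×$125.50 + (11,090/3300.0)×165 + (3300.0/2)×0.23×$125.50 = $1,439,976.75.
EOQ at $122.80 = 360.0 < 9000, so use break Q=9000: TC = 11,090×$122.80 + (11,090/9000.0)×165 + (9000.0/2)×0.23×$122.80 = $1,489,153.32.
Lowest total cost is $1,429,899.86 at Q = 352.6.

Q* ≈ 353 trays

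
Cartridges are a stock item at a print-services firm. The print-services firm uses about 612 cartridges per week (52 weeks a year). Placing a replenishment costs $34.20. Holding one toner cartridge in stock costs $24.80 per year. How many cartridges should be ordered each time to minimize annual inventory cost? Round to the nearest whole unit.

Q* ≈ 296 cartridges

Annual demand D = 612 × 52 = 31,824.
EOQ = √(2DS / H) = √(2 × 31,824 × 34.2 / 24.8).
= √(2,176,761.6 / 24.8) = √87,772.6452 ≈ 296.264.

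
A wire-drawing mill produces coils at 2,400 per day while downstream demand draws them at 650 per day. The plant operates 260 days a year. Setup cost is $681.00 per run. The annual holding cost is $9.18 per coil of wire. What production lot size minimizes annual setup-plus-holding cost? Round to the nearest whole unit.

Annual demand D = 650 × 260 = 169,000.
Production build-up factor (1 − d/p) = 1 − 650/2,400 = 0.7292.
Q* = √(2DS / (H(1 − d/p))) = √(2 × 169,000 × 681 / (9.18 × 0.7292)).
= √(230,178,000 / 6.6938) ≈ 5864.043.

Q* ≈ 5,864 coils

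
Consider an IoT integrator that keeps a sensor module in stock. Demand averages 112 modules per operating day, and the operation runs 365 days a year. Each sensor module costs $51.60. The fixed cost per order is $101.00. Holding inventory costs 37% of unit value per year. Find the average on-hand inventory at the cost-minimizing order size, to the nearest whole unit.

Annual demand D = 112 × 365 = 40,880.
Holding cost H = 0.37 × $51.60 = $19.0920 per unit per year.
The optimal lot size = √(2DS/H) = √(2 × 40,880 × 101 / 19.092) ≈ 657.67.
Average inventory = Q*/2 ≈ 657.67 / 2 = 328.833.

Average inventory ≈ 329 modules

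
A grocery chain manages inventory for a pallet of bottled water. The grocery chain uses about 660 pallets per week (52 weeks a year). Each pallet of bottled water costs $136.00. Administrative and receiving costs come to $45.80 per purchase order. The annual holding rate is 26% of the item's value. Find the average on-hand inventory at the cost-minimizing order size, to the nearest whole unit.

Annual demand D = 660 × 52 = 34,320.
Holding cost H = 0.26 × $136.00 = $35.3600 per unit per year.
Q* = √(2DS/H) = √(2 × 34,320 × 45.8 / 35.36) ≈ 298.17.
Average inventory = Q*/2 ≈ 298.17 / 2 = 149.085.

Average inventory ≈ 149 pallets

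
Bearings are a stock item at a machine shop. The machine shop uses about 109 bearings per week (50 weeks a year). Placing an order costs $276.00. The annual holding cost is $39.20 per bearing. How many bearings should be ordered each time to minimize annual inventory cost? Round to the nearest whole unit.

Q* ≈ 277 bearings

Annual demand D = 109 × 50 = 5,450.
EOQ = √(2DS / H) = √(2 × 5,450 × 276 / 39.2).
= √(3,008,400 / 39.2) = √76,744.898 ≈ 277.029.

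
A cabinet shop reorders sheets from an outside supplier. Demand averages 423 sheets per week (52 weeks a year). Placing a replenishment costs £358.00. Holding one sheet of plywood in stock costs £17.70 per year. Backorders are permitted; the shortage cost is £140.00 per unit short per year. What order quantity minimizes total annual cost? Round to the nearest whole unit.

Q* ≈ 1,001 sheets

Annual demand D = 423 × 52 = 21,996.
With planned backorders, Q* = √(2DS/H) · √((H+B)/B).
√(2DS/H) = √(2 × 21,996 × 358 / 17.7) = 943.282.
√((H+B)/B) = √((17.7+140)/140) = 1.0613.
Q* ≈ 1001.137.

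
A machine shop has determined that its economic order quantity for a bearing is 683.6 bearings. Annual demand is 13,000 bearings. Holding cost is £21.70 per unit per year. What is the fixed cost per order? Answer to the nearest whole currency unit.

S ≈ £390

Squaring Q* = √(2DS/H) gives Q*² = 2DS/H.
From Q* = √(2DS/H): S = Q*²H / (2D) = 683.6² × 21.7 / (2 × 13,000) = 390.0232.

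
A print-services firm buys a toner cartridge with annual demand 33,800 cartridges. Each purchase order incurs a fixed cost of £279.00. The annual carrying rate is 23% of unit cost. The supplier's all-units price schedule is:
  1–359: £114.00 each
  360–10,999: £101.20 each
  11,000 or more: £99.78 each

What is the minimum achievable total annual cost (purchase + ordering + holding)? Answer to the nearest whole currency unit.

TC* ≈ £3,441,512

Holding cost per unit per year at price C is H = 0.23·C.
Candidates are each tier's EOQ (if it falls in that tier) and each price-break quantity.
Tier 1 (£114.00): EOQ = 848.1 exceeds tier's upper bound 359, so this tier is dominated.
EOQ at £101.20 = 900.2 (feasible in tier 2): TC = 33,800×£101.20 + (33,800/900.2)×279 + (900.2/2)×0.23×£101.20 = £3,441,512.20.
EOQ at £99.78 = 906.5 < 11000, so use break Q=11000: TC = 33,800×£99.78 + (33,800/11000.0)×279 + (11000.0/2)×0.23×£99.78 = £3,499,642.99.
Lowest total cost among the candidates is at Q = 900.2.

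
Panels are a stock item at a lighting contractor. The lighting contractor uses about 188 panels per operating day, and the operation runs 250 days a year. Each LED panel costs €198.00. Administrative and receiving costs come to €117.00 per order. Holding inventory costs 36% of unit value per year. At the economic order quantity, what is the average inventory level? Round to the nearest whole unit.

Average inventory ≈ 196 panels

Annual demand D = 188 × 250 = 47,000.
Holding cost H = 0.36 × €198.00 = €71.2800 per unit per year.
Q* = √(2DS/H) = √(2 × 47,000 × 117 / 71.28) ≈ 392.80.
Average inventory = Q*/2 ≈ 392.80 / 2 = 196.401.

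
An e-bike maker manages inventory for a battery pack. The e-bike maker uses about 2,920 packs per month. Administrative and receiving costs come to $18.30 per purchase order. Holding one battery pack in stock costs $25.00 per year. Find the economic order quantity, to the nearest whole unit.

Annual demand D = 2,920 × 12 = 35,040.
EOQ = √(2DS / H) = √(2 × 35,040 × 18.3 / 25).
= √(1,282,464 / 25) = √51,298.56 ≈ 226.492.

Q* ≈ 226 packs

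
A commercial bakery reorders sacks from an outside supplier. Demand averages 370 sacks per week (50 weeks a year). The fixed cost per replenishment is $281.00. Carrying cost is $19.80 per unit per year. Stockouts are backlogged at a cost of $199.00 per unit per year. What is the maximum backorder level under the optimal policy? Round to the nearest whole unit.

S* ≈ 69 sacks

Annual demand D = 370 × 50 = 18,500.
With planned backorders, Q* = √(2DS/H) · √((H+B)/B).
√(2DS/H) = √(2 × 18,500 × 281 / 19.8) = 724.639.
√((H+B)/B) = √((19.8+199)/199) = 1.0486.
Q* ≈ 759.834.
S* = Q* · H/(H+B) = 759.834 × 19.8/218.8 ≈ 68.760.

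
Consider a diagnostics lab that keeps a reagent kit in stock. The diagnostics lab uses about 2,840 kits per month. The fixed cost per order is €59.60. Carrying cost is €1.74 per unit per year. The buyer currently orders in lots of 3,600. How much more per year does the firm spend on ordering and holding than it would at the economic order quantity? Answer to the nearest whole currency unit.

Annual demand D = 2,840 × 12 = 34,080.
EOQ = √(2DS/H) = √(2 × 34,080 × 59.6 / 1.74) ≈ 1527.96.
Cost at Q* = (D/Q*)S + (Q*/2)H = √(2DSH) ≈ €2,658.66.
Cost at Q = 3,600: (34,080/3,600)×59.6 + (3,600/2)×1.74 = €564.21 + €3,132.00 = €3,696.21.
Excess = €3,696.21 − €2,658.66 = €1,037.55.

Extra cost ≈ €1,038 per year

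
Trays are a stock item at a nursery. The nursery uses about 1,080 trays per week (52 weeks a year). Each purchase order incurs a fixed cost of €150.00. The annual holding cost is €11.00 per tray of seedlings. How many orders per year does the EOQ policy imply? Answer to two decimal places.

Annual demand D = 1,080 × 52 = 56,160.
The optimal lot size = √(2DS/H) = √(2 × 56,160 × 150 / 11) ≈ 1237.59.
Orders per year = D / Q* = 56,160 / 1237.59 ≈ 45.378.

N ≈ 45.38 orders per year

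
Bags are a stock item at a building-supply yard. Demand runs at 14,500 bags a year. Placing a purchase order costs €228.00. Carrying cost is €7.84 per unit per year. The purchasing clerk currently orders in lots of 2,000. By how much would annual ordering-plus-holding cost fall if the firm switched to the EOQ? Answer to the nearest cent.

EOQ = √(2DS/H) = √(2 × 14,500 × 228 / 7.84) ≈ 918.35.
Cost at Q* = (D/Q*)S + (Q*/2)H = √(2DSH) ≈ €7,199.87.
Cost at Q = 2,000: (14,500/2,000)×228 + (2,000/2)×7.84 = €1,653.00 + €7,840.00 = €9,493.00.
Excess = €9,493.00 − €7,199.87 = €2,293.13.

Extra cost ≈ €2,293.13 per year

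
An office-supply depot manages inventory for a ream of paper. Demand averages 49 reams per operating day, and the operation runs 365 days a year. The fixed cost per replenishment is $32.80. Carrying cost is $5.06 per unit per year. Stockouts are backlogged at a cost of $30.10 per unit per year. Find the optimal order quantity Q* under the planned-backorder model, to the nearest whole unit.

Annual demand D = 49 × 365 = 17,885.
With planned backorders, Q* = √(2DS/H) · √((H+B)/B).
√(2DS/H) = √(2 × 17,885 × 32.8 / 5.06) = 481.528.
√((H+B)/B) = √((5.06+30.1)/30.1) = 1.0808.
Q* ≈ 520.430.

Q* ≈ 520 reams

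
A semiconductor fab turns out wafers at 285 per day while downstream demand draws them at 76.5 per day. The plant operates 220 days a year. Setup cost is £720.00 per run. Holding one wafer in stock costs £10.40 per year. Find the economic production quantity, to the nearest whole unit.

Annual demand D = 76.5 × 220 = 16,830.
Production build-up factor (1 − d/p) = 1 − 76.5/285 = 0.7316.
Q* = √(2DS / (H(1 − d/p))) = √(2 × 16,830 × 720 / (10.4 × 0.7316)).
= √(24,235,200 / 7.6084) ≈ 1784.744.

Q* ≈ 1,785 wafers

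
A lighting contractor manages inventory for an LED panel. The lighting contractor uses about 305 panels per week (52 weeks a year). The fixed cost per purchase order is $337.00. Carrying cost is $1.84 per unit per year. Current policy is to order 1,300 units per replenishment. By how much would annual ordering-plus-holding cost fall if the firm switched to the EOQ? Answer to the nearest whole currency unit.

Annual demand D = 305 × 52 = 15,860.
EOQ = √(2DS/H) = √(2 × 15,860 × 337 / 1.84) ≈ 2410.31.
Cost at Q* = (D/Q*)S + (Q*/2)H = √(2DSH) ≈ $4,434.97.
Cost at Q = 1,300: (15,860/1,300)×337 + (1,300/2)×1.84 = $4,111.40 + $1,196.00 = $5,307.40.
Excess = $5,307.40 − $4,434.97 = $872.43.

Extra cost ≈ $872 per year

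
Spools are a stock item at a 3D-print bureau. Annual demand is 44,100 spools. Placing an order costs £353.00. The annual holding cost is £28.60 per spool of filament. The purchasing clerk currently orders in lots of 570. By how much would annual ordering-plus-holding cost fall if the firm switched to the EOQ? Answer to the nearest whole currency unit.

Extra cost ≈ £5,622 per year

EOQ = √(2DS/H) = √(2 × 44,100 × 353 / 28.6) ≈ 1043.37.
Cost at Q* = (D/Q*)S + (Q*/2)H = √(2DSH) ≈ £29,840.40.
Cost at Q = 570: (44,100/570)×353 + (570/2)×28.6 = £27,311.05 + £8,151.00 = £35,462.05.
Excess = £35,462.05 − £29,840.40 = £5,621.65.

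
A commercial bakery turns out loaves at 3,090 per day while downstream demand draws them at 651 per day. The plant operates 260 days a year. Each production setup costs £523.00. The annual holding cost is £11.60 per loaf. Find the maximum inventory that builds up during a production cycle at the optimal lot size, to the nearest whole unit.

Annual demand D = 651 × 260 = 169,260.
Production build-up factor (1 − d/p) = 1 − 651/3,090 = 0.7893.
Q* = √(2DS / (H(1 − d/p))) = √(2 × 169,260 × 523 / (11.6 × 0.7893)).
= √(177,045,960 / 9.1561) ≈ 4397.313.
Maximum inventory = Q*(1 − d/p) = 4397.313 × 0.7893 ≈ 3470.889.

I_max ≈ 3,471 loaves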